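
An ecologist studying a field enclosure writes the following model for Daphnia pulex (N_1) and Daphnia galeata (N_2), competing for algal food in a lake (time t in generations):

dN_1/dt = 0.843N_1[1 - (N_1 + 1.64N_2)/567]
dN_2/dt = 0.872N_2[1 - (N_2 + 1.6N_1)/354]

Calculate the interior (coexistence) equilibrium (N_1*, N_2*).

Setting both brackets to zero gives the nullclines N_1 + 1.64N_2 = 567 and 1.6N_1 + N_2 = 354.
Substituting N_2 = 354 - 1.6N_1 into the first: N_1(1 - 1.64·1.6) = 567 - 1.64·354.
So N_1* = -13.6/-1.62 = 8.35, and then N_2* = 354 - 1.6·8.35 = 341.

N_1* ≈ 8.35, N_2* ≈ 341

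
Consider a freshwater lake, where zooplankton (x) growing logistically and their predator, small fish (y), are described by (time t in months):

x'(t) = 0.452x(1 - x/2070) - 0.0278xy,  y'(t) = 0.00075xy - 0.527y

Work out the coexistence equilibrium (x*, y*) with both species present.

From dy/dt = 0 with y > 0: 0.00075x* = 0.527, so x* = 703.
Substitute into dx/dt = 0: 0.452(1 - 703/2070) = 0.0278y*.
The bracket is 0.661, giving y* = 0.299/0.0278 = 10.7.

x* ≈ 703, y* ≈ 10.7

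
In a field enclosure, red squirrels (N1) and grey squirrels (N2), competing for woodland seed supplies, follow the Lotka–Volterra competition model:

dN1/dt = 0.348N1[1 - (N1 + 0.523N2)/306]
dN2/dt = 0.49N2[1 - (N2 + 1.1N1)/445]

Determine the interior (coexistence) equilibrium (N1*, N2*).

Setting both brackets to zero gives the nullclines N1 + 0.523N2 = 306 and 1.1N1 + N2 = 445.
Substituting N2 = 445 - 1.1N1 into the first: N1(1 - 0.523·1.1) = 306 - 0.523·445.
So N1* = 73.3/0.425 = 173, and then N2* = 445 - 1.1·173 = 255.

N1* ≈ 173, N2* ≈ 255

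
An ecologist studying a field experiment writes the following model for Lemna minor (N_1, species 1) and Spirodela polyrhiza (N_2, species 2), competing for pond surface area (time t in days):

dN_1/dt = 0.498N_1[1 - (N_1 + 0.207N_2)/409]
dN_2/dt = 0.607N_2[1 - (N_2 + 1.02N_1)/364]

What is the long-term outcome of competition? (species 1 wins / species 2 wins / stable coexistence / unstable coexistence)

species 1 excludes species 2

Compare the nullcline intercepts: K1/α12 = 409/0.207 = 1980 > K2 = 364; K2/α21 = 364/1.02 = 357 < K1 = 409.
Since the inequalities point opposite ways, species 1 can invade but species 2 cannot.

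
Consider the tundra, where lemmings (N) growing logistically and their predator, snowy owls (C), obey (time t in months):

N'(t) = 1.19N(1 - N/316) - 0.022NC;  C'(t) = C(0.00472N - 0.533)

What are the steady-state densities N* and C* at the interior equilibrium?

From dC/dt = 0 with C > 0: 0.00472N* = 0.533, so N* = 113.
Substitute into dN/dt = 0: 1.19(1 - 113/316) = 0.022C*.
The bracket is 0.643, giving C* = 0.765/0.022 = 34.8.

N* ≈ 113, C* ≈ 34.8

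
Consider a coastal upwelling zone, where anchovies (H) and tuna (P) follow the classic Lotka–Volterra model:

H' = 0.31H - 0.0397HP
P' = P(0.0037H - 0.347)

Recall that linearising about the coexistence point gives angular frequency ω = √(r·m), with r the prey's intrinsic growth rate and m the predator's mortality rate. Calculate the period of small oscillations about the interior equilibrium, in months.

Here r = 0.31 and m = 0.347, so r·m = 0.108.
ω = √0.108 = 0.328 per month, hence T = 2π/ω ≈ 19.2 months.

T ≈ 19.2 months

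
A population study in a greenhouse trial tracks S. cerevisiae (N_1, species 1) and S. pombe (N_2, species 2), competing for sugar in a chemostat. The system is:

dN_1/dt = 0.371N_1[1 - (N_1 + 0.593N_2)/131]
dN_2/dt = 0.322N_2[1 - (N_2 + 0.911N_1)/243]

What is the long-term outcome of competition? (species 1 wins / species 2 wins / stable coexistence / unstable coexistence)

species 2 excludes species 1

Compare the nullcline intercepts: K1/α12 = 131/0.593 = 221 < K2 = 243; K2/α21 = 243/0.911 = 267 > K1 = 131.
Since the inequalities point opposite ways, species 2 can invade but species 1 cannot.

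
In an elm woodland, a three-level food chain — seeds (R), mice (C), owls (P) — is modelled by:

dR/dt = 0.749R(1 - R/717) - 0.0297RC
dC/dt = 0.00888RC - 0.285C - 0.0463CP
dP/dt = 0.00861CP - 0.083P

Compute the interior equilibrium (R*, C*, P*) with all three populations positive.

R* ≈ 443, C* ≈ 9.64, P* ≈ 78.8

From dP/dt = 0: 0.00861C* = 0.083, so C* = 9.64.
From dR/dt = 0: 0.749(1 - R*/717) = 0.0297·9.64, giving R* = 717·(1 - 0.382) = 443.
From dC/dt = 0: 0.00888·443 - 0.285 = 0.0463P*, so P* = 3.65/0.0463 = 78.8.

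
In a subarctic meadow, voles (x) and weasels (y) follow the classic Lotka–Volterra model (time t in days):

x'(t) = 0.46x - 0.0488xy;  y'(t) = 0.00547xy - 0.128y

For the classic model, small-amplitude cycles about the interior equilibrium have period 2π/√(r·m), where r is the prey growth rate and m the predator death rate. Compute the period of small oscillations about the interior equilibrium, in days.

Here r = 0.46 and m = 0.128, so r·m = 0.0589.
ω = √0.0589 = 0.243 per day, hence T = 2π/ω ≈ 25.9 days.

T ≈ 25.9 days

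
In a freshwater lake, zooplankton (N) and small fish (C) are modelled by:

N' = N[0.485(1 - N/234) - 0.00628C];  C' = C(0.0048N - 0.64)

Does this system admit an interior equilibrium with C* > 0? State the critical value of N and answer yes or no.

Threshold N = 133; K > 133, so yes, the predator persists.

The predator equation gives dC/dt > 0 only when N > 0.64/0.0048 = 133.
Without the predator, N → K = 234. Since 234 > 133, the predator can invade and persist.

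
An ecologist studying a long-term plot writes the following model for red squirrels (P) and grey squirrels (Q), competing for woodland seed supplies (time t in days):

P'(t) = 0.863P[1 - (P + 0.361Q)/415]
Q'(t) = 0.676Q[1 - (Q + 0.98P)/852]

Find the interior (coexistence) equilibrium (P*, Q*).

P* ≈ 166, Q* ≈ 689

Setting both brackets to zero gives the nullclines P + 0.361Q = 415 and 0.98P + Q = 852.
Substituting Q = 852 - 0.98P into the first: P(1 - 0.361·0.98) = 415 - 0.361·852.
So P* = 107/0.646 = 166, and then Q* = 852 - 0.98·166 = 689.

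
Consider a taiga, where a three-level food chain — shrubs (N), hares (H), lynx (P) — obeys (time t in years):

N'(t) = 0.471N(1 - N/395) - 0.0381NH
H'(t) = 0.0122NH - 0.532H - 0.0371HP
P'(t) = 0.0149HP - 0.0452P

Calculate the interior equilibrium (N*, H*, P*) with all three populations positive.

From dP/dt = 0: 0.0149H* = 0.0452, so H* = 3.03.
From dN/dt = 0: 0.471(1 - N*/395) = 0.0381·3.03, giving N* = 395·(1 - 0.245) = 298.
From dH/dt = 0: 0.0122·298 - 0.532 = 0.0371P*, so P* = 3.1/0.0371 = 83.7.

N* ≈ 298, H* ≈ 3.03, P* ≈ 83.7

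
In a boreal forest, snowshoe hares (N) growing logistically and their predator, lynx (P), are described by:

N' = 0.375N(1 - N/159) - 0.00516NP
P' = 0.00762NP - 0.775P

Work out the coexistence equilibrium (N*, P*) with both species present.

N* ≈ 102, P* ≈ 26.2

From dP/dt = 0 with P > 0: 0.00762N* = 0.775, so N* = 102.
Substitute into dN/dt = 0: 0.375(1 - 102/159) = 0.00516P*.
The bracket is 0.36, giving P* = 0.135/0.00516 = 26.2.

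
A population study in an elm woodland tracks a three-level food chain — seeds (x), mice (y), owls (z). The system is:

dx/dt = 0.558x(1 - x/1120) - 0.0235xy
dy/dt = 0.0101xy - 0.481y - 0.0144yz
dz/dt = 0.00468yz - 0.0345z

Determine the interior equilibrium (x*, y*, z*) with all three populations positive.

From dz/dt = 0: 0.00468y* = 0.0345, so y* = 7.37.
From dx/dt = 0: 0.558(1 - x*/1120) = 0.0235·7.37, giving x* = 1120·(1 - 0.31) = 772.
From dy/dt = 0: 0.0101·772 - 0.481 = 0.0144z*, so z* = 7.32/0.0144 = 508.

x* ≈ 772, y* ≈ 7.37, z* ≈ 508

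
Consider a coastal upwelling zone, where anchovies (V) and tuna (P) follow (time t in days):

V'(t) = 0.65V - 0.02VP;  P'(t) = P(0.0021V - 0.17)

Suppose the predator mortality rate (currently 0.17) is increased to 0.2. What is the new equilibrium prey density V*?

At the interior fixed point, setting dP/dt = 0 with P > 0 fixes V* = (predator death rate)/(VP coefficient) — independent of the other coefficients.
With the change, V* = 0.2/0.0021 = 95.2; it rises from 81.

V* ≈ 95.2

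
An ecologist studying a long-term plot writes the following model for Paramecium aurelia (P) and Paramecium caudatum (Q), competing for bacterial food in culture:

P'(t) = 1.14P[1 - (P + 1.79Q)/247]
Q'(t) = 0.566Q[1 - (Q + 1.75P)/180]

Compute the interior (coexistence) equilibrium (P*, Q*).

P* ≈ 35.3, Q* ≈ 118

Setting both brackets to zero gives the nullclines P + 1.79Q = 247 and 1.75P + Q = 180.
Substituting Q = 180 - 1.75P into the first: P(1 - 1.79·1.75) = 247 - 1.79·180.
So P* = -75.2/-2.13 = 35.3, and then Q* = 180 - 1.75·35.3 = 118.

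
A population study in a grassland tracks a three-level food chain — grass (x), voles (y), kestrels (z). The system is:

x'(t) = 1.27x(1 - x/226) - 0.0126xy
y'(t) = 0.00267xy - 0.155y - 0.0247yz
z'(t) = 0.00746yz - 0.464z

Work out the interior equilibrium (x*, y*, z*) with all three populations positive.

x* ≈ 86.5, y* ≈ 62.2, z* ≈ 3.08

From dz/dt = 0: 0.00746y* = 0.464, so y* = 62.2.
From dx/dt = 0: 1.27(1 - x*/226) = 0.0126·62.2, giving x* = 226·(1 - 0.617) = 86.5.
From dy/dt = 0: 0.00267·86.5 - 0.155 = 0.0247z*, so z* = 0.0761/0.0247 = 3.08.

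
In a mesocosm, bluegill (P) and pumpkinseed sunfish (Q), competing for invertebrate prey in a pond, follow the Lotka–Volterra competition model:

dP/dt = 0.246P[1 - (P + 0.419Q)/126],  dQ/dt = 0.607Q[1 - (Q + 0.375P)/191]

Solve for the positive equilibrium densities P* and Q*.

P* ≈ 54.5, Q* ≈ 171

Setting both brackets to zero gives the nullclines P + 0.419Q = 126 and 0.375P + Q = 191.
Substituting Q = 191 - 0.375P into the first: P(1 - 0.419·0.375) = 126 - 0.419·191.
So P* = 46/0.843 = 54.5, and then Q* = 191 - 0.375·54.5 = 171.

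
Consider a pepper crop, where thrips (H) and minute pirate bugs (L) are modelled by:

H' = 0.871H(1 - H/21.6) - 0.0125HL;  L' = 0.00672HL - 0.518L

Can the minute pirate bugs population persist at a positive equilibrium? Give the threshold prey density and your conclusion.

The predator equation gives dL/dt > 0 only when H > 0.518/0.00672 = 77.1.
Without the predator, H → K = 21.6. Since 21.6 < 77.1, the predator cannot invade.

Threshold H = 77.1; K < 77.1, so no, the predator goes extinct.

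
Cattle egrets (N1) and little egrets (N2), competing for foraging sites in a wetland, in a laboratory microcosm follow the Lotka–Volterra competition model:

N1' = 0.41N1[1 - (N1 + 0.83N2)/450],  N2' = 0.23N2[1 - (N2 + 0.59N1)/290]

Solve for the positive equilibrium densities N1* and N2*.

N1* ≈ 410, N2* ≈ 48

Setting both brackets to zero gives the nullclines N1 + 0.83N2 = 450 and 0.59N1 + N2 = 290.
Substituting N2 = 290 - 0.59N1 into the first: N1(1 - 0.83·0.59) = 450 - 0.83·290.
So N1* = 209/0.51 = 410, and then N2* = 290 - 0.59·410 = 48.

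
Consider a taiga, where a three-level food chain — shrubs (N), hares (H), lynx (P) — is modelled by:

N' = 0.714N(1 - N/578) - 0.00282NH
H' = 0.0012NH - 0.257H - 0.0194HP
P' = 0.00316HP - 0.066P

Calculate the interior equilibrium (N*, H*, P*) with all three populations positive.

From dP/dt = 0: 0.00316H* = 0.066, so H* = 20.9.
From dN/dt = 0: 0.714(1 - N*/578) = 0.00282·20.9, giving N* = 578·(1 - 0.0825) = 530.
From dH/dt = 0: 0.0012·530 - 0.257 = 0.0194P*, so P* = 0.379/0.0194 = 19.6.

N* ≈ 530, H* ≈ 20.9, P* ≈ 19.6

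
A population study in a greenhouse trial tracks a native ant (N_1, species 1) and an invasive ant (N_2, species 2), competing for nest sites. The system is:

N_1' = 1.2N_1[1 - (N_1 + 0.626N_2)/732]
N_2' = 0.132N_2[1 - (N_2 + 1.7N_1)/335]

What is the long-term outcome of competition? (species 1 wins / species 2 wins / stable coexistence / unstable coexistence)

Compare the nullcline intercepts: K1/α12 = 732/0.626 = 1170 > K2 = 335; K2/α21 = 335/1.7 = 197 < K1 = 732.
Since the inequalities point opposite ways, species 1 can invade but species 2 cannot.

species 1 excludes species 2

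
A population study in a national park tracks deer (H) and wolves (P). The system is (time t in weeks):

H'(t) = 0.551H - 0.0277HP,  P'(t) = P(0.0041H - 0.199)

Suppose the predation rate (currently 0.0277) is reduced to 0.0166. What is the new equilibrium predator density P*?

At the interior fixed point, setting dH/dt = 0 with H > 0 fixes P* = (prey growth rate)/(HP coefficient) — independent of the other coefficients.
With the change, P* = 0.551/0.0166 = 33.2; it rises from 19.9.

P* ≈ 33.2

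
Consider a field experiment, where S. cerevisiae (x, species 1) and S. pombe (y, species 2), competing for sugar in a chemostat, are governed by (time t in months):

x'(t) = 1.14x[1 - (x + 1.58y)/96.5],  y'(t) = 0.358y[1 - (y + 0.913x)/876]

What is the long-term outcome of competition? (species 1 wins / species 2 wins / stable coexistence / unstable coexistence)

Compare the nullcline intercepts: K1/α12 = 96.5/1.58 = 61.1 < K2 = 876; K2/α21 = 876/0.913 = 959 > K1 = 96.5.
Since the inequalities point opposite ways, species 2 can invade but species 1 cannot.

species 2 excludes species 1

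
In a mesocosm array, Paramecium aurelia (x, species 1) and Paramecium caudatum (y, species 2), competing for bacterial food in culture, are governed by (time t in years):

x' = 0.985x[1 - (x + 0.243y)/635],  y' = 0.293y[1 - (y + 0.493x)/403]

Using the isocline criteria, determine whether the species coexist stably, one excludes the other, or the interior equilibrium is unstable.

stable coexistence

Compare the nullcline intercepts: K1/α12 = 635/0.243 = 2610 > K2 = 403; K2/α21 = 403/0.493 = 817 > K1 = 635.
Since both inequalities hold, each species can invade when rare, so the interior equilibrium is stable.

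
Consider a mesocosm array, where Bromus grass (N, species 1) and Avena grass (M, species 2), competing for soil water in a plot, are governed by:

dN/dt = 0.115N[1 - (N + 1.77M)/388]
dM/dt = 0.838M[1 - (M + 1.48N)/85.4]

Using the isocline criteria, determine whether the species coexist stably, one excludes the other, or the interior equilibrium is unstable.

species 1 excludes species 2

Compare the nullcline intercepts: K1/α12 = 388/1.77 = 219 > K2 = 85.4; K2/α21 = 85.4/1.48 = 57.7 < K1 = 388.
Since the inequalities point opposite ways, species 1 can invade but species 2 cannot.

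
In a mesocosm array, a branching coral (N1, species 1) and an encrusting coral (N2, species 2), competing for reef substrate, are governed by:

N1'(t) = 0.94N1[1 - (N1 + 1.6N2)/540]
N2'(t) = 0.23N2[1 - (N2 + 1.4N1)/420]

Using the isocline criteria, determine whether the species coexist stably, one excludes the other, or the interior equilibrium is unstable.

Compare the nullcline intercepts: K1/α12 = 540/1.6 = 338 < K2 = 420; K2/α21 = 420/1.4 = 300 < K1 = 540.
Since both are reversed, neither can invade when rare; the interior point is a saddle.

unstable coexistence (outcome depends on initial conditions)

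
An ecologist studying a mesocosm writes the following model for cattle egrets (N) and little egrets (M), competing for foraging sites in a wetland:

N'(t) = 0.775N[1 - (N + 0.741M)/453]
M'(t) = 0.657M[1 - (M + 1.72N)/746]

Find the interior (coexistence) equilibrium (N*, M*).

N* ≈ 363, M* ≈ 121

Setting both brackets to zero gives the nullclines N + 0.741M = 453 and 1.72N + M = 746.
Substituting M = 746 - 1.72N into the first: N(1 - 0.741·1.72) = 453 - 0.741·746.
So N* = -99.8/-0.275 = 363, and then M* = 746 - 1.72·363 = 121.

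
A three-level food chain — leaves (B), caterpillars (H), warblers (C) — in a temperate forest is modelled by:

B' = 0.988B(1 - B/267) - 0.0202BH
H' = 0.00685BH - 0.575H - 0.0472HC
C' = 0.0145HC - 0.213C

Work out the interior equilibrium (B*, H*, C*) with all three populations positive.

B* ≈ 187, H* ≈ 14.7, C* ≈ 14.9

From dC/dt = 0: 0.0145H* = 0.213, so H* = 14.7.
From dB/dt = 0: 0.988(1 - B*/267) = 0.0202·14.7, giving B* = 267·(1 - 0.3) = 187.
From dH/dt = 0: 0.00685·187 - 0.575 = 0.0472C*, so C* = 0.705/0.0472 = 14.9.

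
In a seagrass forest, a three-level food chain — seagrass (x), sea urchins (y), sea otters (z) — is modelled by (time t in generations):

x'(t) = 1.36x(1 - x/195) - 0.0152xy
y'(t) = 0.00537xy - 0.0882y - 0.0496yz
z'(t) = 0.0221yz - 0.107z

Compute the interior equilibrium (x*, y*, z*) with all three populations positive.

x* ≈ 184, y* ≈ 4.84, z* ≈ 18.2

From dz/dt = 0: 0.0221y* = 0.107, so y* = 4.84.
From dx/dt = 0: 1.36(1 - x*/195) = 0.0152·4.84, giving x* = 195·(1 - 0.0541) = 184.
From dy/dt = 0: 0.00537·184 - 0.0882 = 0.0496z*, so z* = 0.902/0.0496 = 18.2.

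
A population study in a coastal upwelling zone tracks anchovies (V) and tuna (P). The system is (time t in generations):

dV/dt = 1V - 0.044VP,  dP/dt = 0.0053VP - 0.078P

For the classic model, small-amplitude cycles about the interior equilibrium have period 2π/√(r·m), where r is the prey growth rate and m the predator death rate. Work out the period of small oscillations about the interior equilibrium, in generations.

T ≈ 22.5 generations

Here r = 1 and m = 0.078, so r·m = 0.078.
ω = √0.078 = 0.279 per generation, hence T = 2π/ω ≈ 22.5 generations.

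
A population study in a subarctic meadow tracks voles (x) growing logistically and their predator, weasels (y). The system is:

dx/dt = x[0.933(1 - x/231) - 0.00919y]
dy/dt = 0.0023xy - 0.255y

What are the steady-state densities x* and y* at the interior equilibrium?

From dy/dt = 0 with y > 0: 0.0023x* = 0.255, so x* = 111.
Substitute into dx/dt = 0: 0.933(1 - 111/231) = 0.00919y*.
The bracket is 0.52, giving y* = 0.485/0.00919 = 52.8.

x* ≈ 111, y* ≈ 52.8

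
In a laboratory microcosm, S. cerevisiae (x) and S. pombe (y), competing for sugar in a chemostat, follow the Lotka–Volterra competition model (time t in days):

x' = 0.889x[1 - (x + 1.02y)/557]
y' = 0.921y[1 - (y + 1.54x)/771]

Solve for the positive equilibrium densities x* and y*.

x* ≈ 402, y* ≈ 152

Setting both brackets to zero gives the nullclines x + 1.02y = 557 and 1.54x + y = 771.
Substituting y = 771 - 1.54x into the first: x(1 - 1.02·1.54) = 557 - 1.02·771.
So x* = -229/-0.571 = 402, and then y* = 771 - 1.54·402 = 152.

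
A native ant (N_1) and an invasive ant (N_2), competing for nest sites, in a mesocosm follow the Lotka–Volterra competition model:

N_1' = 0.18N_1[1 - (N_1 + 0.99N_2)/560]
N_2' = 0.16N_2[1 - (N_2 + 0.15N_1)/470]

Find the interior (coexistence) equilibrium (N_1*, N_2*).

N_1* ≈ 111, N_2* ≈ 453

Setting both brackets to zero gives the nullclines N_1 + 0.99N_2 = 560 and 0.15N_1 + N_2 = 470.
Substituting N_2 = 470 - 0.15N_1 into the first: N_1(1 - 0.99·0.15) = 560 - 0.99·470.
So N_1* = 94.7/0.852 = 111, and then N_2* = 470 - 0.15·111 = 453.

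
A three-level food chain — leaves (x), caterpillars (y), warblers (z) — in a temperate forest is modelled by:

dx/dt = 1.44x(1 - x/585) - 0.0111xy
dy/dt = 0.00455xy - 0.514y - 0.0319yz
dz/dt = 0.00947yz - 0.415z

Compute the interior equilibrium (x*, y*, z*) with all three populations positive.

x* ≈ 387, y* ≈ 43.8, z* ≈ 39.1

From dz/dt = 0: 0.00947y* = 0.415, so y* = 43.8.
From dx/dt = 0: 1.44(1 - x*/585) = 0.0111·43.8, giving x* = 585·(1 - 0.338) = 387.
From dy/dt = 0: 0.00455·387 - 0.514 = 0.0319z*, so z* = 1.25/0.0319 = 39.1.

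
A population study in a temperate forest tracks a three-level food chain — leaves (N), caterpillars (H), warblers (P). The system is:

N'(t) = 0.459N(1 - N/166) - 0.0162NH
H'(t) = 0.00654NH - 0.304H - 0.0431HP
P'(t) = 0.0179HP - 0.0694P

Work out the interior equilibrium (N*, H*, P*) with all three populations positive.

N* ≈ 143, H* ≈ 3.88, P* ≈ 14.7

From dP/dt = 0: 0.0179H* = 0.0694, so H* = 3.88.
From dN/dt = 0: 0.459(1 - N*/166) = 0.0162·3.88, giving N* = 166·(1 - 0.137) = 143.
From dH/dt = 0: 0.00654·143 - 0.304 = 0.0431P*, so P* = 0.633/0.0431 = 14.7.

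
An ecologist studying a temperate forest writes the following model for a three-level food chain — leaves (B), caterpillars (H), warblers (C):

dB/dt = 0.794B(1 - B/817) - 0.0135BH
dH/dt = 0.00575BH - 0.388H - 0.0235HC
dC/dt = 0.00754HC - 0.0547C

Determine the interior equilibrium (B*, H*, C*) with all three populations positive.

From dC/dt = 0: 0.00754H* = 0.0547, so H* = 7.25.
From dB/dt = 0: 0.794(1 - B*/817) = 0.0135·7.25, giving B* = 817·(1 - 0.123) = 716.
From dH/dt = 0: 0.00575·716 - 0.388 = 0.0235C*, so C* = 3.73/0.0235 = 159.

B* ≈ 716, H* ≈ 7.25, C* ≈ 159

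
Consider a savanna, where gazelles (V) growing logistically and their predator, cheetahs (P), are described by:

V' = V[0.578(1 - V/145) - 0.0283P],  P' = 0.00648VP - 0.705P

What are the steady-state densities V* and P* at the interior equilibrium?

V* ≈ 109, P* ≈ 5.1

From dP/dt = 0 with P > 0: 0.00648V* = 0.705, so V* = 109.
Substitute into dV/dt = 0: 0.578(1 - 109/145) = 0.0283P*.
The bracket is 0.25, giving P* = 0.144/0.0283 = 5.1.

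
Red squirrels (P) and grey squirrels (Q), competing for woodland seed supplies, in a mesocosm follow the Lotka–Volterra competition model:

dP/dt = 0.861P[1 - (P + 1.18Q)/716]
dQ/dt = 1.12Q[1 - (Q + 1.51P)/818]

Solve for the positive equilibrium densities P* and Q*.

Setting both brackets to zero gives the nullclines P + 1.18Q = 716 and 1.51P + Q = 818.
Substituting Q = 818 - 1.51P into the first: P(1 - 1.18·1.51) = 716 - 1.18·818.
So P* = -249/-0.782 = 319, and then Q* = 818 - 1.51·319 = 337.

P* ≈ 319, Q* ≈ 337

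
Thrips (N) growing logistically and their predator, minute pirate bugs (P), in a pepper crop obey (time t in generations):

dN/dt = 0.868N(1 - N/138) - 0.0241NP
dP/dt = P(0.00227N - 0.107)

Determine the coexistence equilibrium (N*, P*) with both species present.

From dP/dt = 0 with P > 0: 0.00227N* = 0.107, so N* = 47.1.
Substitute into dN/dt = 0: 0.868(1 - 47.1/138) = 0.0241P*.
The bracket is 0.658, giving P* = 0.572/0.0241 = 23.7.

N* ≈ 47.1, P* ≈ 23.7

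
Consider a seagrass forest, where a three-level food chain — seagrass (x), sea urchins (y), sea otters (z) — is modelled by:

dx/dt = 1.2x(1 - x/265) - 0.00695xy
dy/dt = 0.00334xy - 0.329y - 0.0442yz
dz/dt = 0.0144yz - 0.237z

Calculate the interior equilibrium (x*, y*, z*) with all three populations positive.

From dz/dt = 0: 0.0144y* = 0.237, so y* = 16.5.
From dx/dt = 0: 1.2(1 - x*/265) = 0.00695·16.5, giving x* = 265·(1 - 0.0953) = 240.
From dy/dt = 0: 0.00334·240 - 0.329 = 0.0442z*, so z* = 0.472/0.0442 = 10.7.

x* ≈ 240, y* ≈ 16.5, z* ≈ 10.7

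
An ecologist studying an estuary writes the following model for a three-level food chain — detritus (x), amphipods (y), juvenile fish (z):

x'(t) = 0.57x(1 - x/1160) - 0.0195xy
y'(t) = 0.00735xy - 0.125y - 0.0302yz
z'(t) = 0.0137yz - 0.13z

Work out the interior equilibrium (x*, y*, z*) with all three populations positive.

x* ≈ 783, y* ≈ 9.49, z* ≈ 187

From dz/dt = 0: 0.0137y* = 0.13, so y* = 9.49.
From dx/dt = 0: 0.57(1 - x*/1160) = 0.0195·9.49, giving x* = 1160·(1 - 0.325) = 783.
From dy/dt = 0: 0.00735·783 - 0.125 = 0.0302z*, so z* = 5.63/0.0302 = 187.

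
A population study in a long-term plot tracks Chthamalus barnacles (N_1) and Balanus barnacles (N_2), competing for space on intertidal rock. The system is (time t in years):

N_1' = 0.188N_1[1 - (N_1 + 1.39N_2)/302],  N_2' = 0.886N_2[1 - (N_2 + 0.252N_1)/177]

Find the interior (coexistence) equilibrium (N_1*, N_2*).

N_1* ≈ 86.1, N_2* ≈ 155

Setting both brackets to zero gives the nullclines N_1 + 1.39N_2 = 302 and 0.252N_1 + N_2 = 177.
Substituting N_2 = 177 - 0.252N_1 into the first: N_1(1 - 1.39·0.252) = 302 - 1.39·177.
So N_1* = 56/0.65 = 86.1, and then N_2* = 177 - 0.252·86.1 = 155.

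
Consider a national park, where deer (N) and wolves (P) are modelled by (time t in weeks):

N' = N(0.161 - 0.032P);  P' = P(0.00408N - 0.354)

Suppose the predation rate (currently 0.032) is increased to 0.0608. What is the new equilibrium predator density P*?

At the interior fixed point, setting dN/dt = 0 with N > 0 fixes P* = (prey growth rate)/(NP coefficient) — independent of the other coefficients.
With the change, P* = 0.161/0.0608 = 2.65; it falls from 5.03.

P* ≈ 2.65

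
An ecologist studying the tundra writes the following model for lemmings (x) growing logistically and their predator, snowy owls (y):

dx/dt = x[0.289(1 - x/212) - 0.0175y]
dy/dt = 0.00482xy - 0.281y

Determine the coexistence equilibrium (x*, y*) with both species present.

From dy/dt = 0 with y > 0: 0.00482x* = 0.281, so x* = 58.3.
Substitute into dx/dt = 0: 0.289(1 - 58.3/212) = 0.0175y*.
The bracket is 0.725, giving y* = 0.21/0.0175 = 12.

x* ≈ 58.3, y* ≈ 12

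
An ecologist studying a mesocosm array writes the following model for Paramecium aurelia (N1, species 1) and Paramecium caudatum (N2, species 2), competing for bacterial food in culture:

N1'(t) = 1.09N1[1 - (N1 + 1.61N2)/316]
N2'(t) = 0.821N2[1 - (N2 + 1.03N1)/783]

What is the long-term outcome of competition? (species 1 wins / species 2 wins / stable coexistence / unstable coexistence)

Compare the nullcline intercepts: K1/α12 = 316/1.61 = 196 < K2 = 783; K2/α21 = 783/1.03 = 760 > K1 = 316.
Since the inequalities point opposite ways, species 2 can invade but species 1 cannot.

species 2 excludes species 1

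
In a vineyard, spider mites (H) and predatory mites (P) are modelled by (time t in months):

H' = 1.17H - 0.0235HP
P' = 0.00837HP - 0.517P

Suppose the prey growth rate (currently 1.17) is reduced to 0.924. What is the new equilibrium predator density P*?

P* ≈ 39.3

At the interior fixed point, setting dH/dt = 0 with H > 0 fixes P* = (prey growth rate)/(HP coefficient) — independent of the other coefficients.
With the change, P* = 0.924/0.0235 = 39.3; it falls from 49.8.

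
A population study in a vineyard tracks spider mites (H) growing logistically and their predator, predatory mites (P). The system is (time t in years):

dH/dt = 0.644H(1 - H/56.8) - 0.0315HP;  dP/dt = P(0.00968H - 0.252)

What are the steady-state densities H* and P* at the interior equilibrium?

H* ≈ 26, P* ≈ 11.1

From dP/dt = 0 with P > 0: 0.00968H* = 0.252, so H* = 26.
Substitute into dH/dt = 0: 0.644(1 - 26/56.8) = 0.0315P*.
The bracket is 0.542, giving P* = 0.349/0.0315 = 11.1.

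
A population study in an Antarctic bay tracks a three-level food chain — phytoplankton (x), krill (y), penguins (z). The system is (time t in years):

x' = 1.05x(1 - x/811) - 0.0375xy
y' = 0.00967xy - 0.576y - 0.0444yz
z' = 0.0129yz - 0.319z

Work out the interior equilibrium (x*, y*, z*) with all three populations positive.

From dz/dt = 0: 0.0129y* = 0.319, so y* = 24.7.
From dx/dt = 0: 1.05(1 - x*/811) = 0.0375·24.7, giving x* = 811·(1 - 0.883) = 94.8.
From dy/dt = 0: 0.00967·94.8 - 0.576 = 0.0444z*, so z* = 0.34/0.0444 = 7.66.

x* ≈ 94.8, y* ≈ 24.7, z* ≈ 7.66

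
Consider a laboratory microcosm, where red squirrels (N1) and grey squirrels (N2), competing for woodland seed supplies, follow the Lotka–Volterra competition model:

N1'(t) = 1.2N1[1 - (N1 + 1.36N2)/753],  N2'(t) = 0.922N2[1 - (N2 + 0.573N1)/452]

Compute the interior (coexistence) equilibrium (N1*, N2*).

Setting both brackets to zero gives the nullclines N1 + 1.36N2 = 753 and 0.573N1 + N2 = 452.
Substituting N2 = 452 - 0.573N1 into the first: N1(1 - 1.36·0.573) = 753 - 1.36·452.
So N1* = 138/0.221 = 626, and then N2* = 452 - 0.573·626 = 93.

N1* ≈ 626, N2* ≈ 93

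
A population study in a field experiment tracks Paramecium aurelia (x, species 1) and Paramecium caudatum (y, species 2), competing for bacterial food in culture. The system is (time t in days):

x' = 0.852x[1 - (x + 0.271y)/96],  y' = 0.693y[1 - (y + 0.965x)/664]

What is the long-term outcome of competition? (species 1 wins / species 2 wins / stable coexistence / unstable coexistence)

Compare the nullcline intercepts: K1/α12 = 96/0.271 = 354 < K2 = 664; K2/α21 = 664/0.965 = 688 > K1 = 96.
Since the inequalities point opposite ways, species 2 can invade but species 1 cannot.

species 2 excludes species 1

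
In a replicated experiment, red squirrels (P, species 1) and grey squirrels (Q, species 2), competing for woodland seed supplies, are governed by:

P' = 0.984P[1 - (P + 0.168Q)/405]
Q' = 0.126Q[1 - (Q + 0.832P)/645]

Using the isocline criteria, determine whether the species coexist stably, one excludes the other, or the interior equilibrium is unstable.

stable coexistence

Compare the nullcline intercepts: K1/α12 = 405/0.168 = 2410 > K2 = 645; K2/α21 = 645/0.832 = 775 > K1 = 405.
Since both inequalities hold, each species can invade when rare, so the interior equilibrium is stable.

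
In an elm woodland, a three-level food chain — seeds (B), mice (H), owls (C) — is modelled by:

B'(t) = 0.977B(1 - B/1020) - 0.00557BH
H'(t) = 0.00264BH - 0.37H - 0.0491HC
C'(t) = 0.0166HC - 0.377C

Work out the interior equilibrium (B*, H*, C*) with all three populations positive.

From dC/dt = 0: 0.0166H* = 0.377, so H* = 22.7.
From dB/dt = 0: 0.977(1 - B*/1020) = 0.00557·22.7, giving B* = 1020·(1 - 0.129) = 888.
From dH/dt = 0: 0.00264·888 - 0.37 = 0.0491C*, so C* = 1.97/0.0491 = 40.2.

B* ≈ 888, H* ≈ 22.7, C* ≈ 40.2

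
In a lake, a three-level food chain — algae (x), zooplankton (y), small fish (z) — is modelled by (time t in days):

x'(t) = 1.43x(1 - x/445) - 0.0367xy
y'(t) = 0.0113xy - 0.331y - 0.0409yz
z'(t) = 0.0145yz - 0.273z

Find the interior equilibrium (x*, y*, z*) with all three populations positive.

x* ≈ 230, y* ≈ 18.8, z* ≈ 55.4

From dz/dt = 0: 0.0145y* = 0.273, so y* = 18.8.
From dx/dt = 0: 1.43(1 - x*/445) = 0.0367·18.8, giving x* = 445·(1 - 0.483) = 230.
From dy/dt = 0: 0.0113·230 - 0.331 = 0.0409z*, so z* = 2.27/0.0409 = 55.4.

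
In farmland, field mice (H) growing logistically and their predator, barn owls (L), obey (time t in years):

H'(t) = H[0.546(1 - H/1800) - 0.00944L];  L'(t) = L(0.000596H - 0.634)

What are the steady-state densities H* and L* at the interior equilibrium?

From dL/dt = 0 with L > 0: 0.000596H* = 0.634, so H* = 1060.
Substitute into dH/dt = 0: 0.546(1 - 1060/1800) = 0.00944L*.
The bracket is 0.409, giving L* = 0.223/0.00944 = 23.7.

H* ≈ 1060, L* ≈ 23.7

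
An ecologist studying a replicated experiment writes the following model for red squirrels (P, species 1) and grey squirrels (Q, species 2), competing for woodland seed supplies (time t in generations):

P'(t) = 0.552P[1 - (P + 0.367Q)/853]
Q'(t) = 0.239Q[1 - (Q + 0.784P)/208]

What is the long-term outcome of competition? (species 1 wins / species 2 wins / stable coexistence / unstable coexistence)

Compare the nullcline intercepts: K1/α12 = 853/0.367 = 2320 > K2 = 208; K2/α21 = 208/0.784 = 265 < K1 = 853.
Since the inequalities point opposite ways, species 1 can invade but species 2 cannot.

species 1 excludes species 2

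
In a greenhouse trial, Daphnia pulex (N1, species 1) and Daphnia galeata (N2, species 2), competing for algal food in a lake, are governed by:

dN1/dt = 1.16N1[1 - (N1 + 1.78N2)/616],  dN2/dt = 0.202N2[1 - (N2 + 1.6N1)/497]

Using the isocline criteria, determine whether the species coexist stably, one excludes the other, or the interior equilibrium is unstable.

unstable coexistence (outcome depends on initial conditions)

Compare the nullcline intercepts: K1/α12 = 616/1.78 = 346 < K2 = 497; K2/α21 = 497/1.6 = 311 < K1 = 616.
Since both are reversed, neither can invade when rare; the interior point is a saddle.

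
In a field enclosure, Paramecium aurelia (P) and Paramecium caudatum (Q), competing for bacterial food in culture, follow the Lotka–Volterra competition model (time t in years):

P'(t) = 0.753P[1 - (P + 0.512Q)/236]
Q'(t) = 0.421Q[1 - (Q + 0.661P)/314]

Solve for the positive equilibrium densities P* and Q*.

P* ≈ 114, Q* ≈ 239

Setting both brackets to zero gives the nullclines P + 0.512Q = 236 and 0.661P + Q = 314.
Substituting Q = 314 - 0.661P into the first: P(1 - 0.512·0.661) = 236 - 0.512·314.
So P* = 75.2/0.662 = 114, and then Q* = 314 - 0.661·114 = 239.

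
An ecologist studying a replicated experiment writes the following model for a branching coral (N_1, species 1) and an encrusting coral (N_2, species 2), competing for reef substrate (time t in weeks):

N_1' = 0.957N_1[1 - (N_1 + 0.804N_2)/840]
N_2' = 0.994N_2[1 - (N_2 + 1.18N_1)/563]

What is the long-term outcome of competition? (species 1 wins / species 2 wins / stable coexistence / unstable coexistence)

species 1 excludes species 2

Compare the nullcline intercepts: K1/α12 = 840/0.804 = 1040 > K2 = 563; K2/α21 = 563/1.18 = 477 < K1 = 840.
Since the inequalities point opposite ways, species 1 can invade but species 2 cannot.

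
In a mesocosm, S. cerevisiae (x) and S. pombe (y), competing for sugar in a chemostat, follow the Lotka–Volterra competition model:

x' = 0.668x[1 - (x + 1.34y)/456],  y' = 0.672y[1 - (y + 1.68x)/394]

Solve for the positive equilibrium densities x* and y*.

Setting both brackets to zero gives the nullclines x + 1.34y = 456 and 1.68x + y = 394.
Substituting y = 394 - 1.68x into the first: x(1 - 1.34·1.68) = 456 - 1.34·394.
So x* = -72/-1.25 = 57.5, and then y* = 394 - 1.68·57.5 = 297.

x* ≈ 57.5, y* ≈ 297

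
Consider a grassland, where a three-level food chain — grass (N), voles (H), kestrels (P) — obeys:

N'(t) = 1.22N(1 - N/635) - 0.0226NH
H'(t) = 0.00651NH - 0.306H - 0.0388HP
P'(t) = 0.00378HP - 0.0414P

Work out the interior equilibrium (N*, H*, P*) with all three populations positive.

N* ≈ 506, H* ≈ 11, P* ≈ 77

From dP/dt = 0: 0.00378H* = 0.0414, so H* = 11.
From dN/dt = 0: 1.22(1 - N*/635) = 0.0226·11, giving N* = 635·(1 - 0.203) = 506.
From dH/dt = 0: 0.00651·506 - 0.306 = 0.0388P*, so P* = 2.99/0.0388 = 77.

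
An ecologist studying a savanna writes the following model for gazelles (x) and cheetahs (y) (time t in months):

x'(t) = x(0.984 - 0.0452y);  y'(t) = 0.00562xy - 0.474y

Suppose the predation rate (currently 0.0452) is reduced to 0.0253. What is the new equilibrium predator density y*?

y* ≈ 38.9

At the interior fixed point, setting dx/dt = 0 with x > 0 fixes y* = (prey growth rate)/(xy coefficient) — independent of the other coefficients.
With the change, y* = 0.984/0.0253 = 38.9; it rises from 21.8.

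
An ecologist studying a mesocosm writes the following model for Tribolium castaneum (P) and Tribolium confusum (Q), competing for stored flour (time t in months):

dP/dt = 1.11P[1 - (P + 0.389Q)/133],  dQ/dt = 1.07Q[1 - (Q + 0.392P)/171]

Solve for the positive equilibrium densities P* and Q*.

Setting both brackets to zero gives the nullclines P + 0.389Q = 133 and 0.392P + Q = 171.
Substituting Q = 171 - 0.392P into the first: P(1 - 0.389·0.392) = 133 - 0.389·171.
So P* = 66.5/0.848 = 78.4, and then Q* = 171 - 0.392·78.4 = 140.

P* ≈ 78.4, Q* ≈ 140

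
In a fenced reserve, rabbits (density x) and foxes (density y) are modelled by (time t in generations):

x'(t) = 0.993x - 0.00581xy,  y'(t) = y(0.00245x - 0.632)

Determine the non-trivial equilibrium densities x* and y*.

x* ≈ 258, y* ≈ 171

Set dy/dt = 0 with y > 0: 0.00245x - 0.632 = 0, so x* = 0.632/0.00245 = 258.
Set dx/dt = 0 with x > 0: 0.993 - 0.00581y = 0, so y* = 0.993/0.00581 = 171.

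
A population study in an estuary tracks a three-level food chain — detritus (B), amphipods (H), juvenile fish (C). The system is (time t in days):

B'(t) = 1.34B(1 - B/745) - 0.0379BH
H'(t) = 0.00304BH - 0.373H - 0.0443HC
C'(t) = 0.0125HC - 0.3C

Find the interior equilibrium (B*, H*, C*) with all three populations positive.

From dC/dt = 0: 0.0125H* = 0.3, so H* = 24.
From dB/dt = 0: 1.34(1 - B*/745) = 0.0379·24, giving B* = 745·(1 - 0.679) = 239.
From dH/dt = 0: 0.00304·239 - 0.373 = 0.0443C*, so C* = 0.354/0.0443 = 8.

B* ≈ 239, H* ≈ 24, C* ≈ 8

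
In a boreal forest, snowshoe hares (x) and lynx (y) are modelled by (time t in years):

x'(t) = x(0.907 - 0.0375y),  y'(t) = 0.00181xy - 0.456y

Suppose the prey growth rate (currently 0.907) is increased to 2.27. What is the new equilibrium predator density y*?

y* ≈ 60.5

At the interior fixed point, setting dx/dt = 0 with x > 0 fixes y* = (prey growth rate)/(xy coefficient) — independent of the other coefficients.
With the change, y* = 2.27/0.0375 = 60.5; it rises from 24.2.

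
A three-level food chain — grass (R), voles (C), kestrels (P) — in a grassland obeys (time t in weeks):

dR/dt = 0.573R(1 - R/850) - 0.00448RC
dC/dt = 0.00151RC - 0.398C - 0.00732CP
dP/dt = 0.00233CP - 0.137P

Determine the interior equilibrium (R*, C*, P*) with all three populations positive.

R* ≈ 459, C* ≈ 58.8, P* ≈ 40.4

From dP/dt = 0: 0.00233C* = 0.137, so C* = 58.8.
From dR/dt = 0: 0.573(1 - R*/850) = 0.00448·58.8, giving R* = 850·(1 - 0.46) = 459.
From dC/dt = 0: 0.00151·459 - 0.398 = 0.00732P*, so P* = 0.295/0.00732 = 40.4.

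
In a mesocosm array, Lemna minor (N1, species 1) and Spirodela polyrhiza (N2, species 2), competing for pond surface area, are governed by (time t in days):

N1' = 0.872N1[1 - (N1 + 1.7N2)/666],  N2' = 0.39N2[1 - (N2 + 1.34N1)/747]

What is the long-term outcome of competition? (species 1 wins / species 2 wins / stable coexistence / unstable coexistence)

unstable coexistence (outcome depends on initial conditions)

Compare the nullcline intercepts: K1/α12 = 666/1.7 = 392 < K2 = 747; K2/α21 = 747/1.34 = 557 < K1 = 666.
Since both are reversed, neither can invade when rare; the interior point is a saddle.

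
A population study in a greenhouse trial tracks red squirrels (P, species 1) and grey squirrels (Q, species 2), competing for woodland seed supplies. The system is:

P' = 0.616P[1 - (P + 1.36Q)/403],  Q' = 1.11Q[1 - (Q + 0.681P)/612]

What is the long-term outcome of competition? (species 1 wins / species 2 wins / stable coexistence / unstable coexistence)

Compare the nullcline intercepts: K1/α12 = 403/1.36 = 296 < K2 = 612; K2/α21 = 612/0.681 = 899 > K1 = 403.
Since the inequalities point opposite ways, species 2 can invade but species 1 cannot.

species 2 excludes species 1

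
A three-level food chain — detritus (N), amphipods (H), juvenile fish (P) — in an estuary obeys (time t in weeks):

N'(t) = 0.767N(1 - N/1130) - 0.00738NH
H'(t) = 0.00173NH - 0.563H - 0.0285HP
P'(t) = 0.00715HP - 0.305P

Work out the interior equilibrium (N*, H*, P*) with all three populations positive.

N* ≈ 666, H* ≈ 42.7, P* ≈ 20.7

From dP/dt = 0: 0.00715H* = 0.305, so H* = 42.7.
From dN/dt = 0: 0.767(1 - N*/1130) = 0.00738·42.7, giving N* = 1130·(1 - 0.41) = 666.
From dH/dt = 0: 0.00173·666 - 0.563 = 0.0285P*, so P* = 0.59/0.0285 = 20.7.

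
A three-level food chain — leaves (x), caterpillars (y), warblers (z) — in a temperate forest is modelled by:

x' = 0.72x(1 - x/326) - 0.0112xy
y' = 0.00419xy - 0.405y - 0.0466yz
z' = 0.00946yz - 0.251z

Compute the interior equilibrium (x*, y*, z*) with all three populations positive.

x* ≈ 191, y* ≈ 26.5, z* ≈ 8.52

From dz/dt = 0: 0.00946y* = 0.251, so y* = 26.5.
From dx/dt = 0: 0.72(1 - x*/326) = 0.0112·26.5, giving x* = 326·(1 - 0.413) = 191.
From dy/dt = 0: 0.00419·191 - 0.405 = 0.0466z*, so z* = 0.397/0.0466 = 8.52.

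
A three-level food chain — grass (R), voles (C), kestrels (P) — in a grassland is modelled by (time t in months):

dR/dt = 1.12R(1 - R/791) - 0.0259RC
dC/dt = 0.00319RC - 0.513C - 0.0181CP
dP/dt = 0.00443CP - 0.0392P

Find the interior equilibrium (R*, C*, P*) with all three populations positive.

R* ≈ 629, C* ≈ 8.85, P* ≈ 82.5

From dP/dt = 0: 0.00443C* = 0.0392, so C* = 8.85.
From dR/dt = 0: 1.12(1 - R*/791) = 0.0259·8.85, giving R* = 791·(1 - 0.205) = 629.
From dC/dt = 0: 0.00319·629 - 0.513 = 0.0181P*, so P* = 1.49/0.0181 = 82.5.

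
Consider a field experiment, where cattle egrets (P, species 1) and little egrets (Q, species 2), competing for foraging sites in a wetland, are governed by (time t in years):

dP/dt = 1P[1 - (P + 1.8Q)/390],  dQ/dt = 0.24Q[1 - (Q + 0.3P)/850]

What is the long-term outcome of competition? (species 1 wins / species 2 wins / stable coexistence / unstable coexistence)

Compare the nullcline intercepts: K1/α12 = 390/1.8 = 217 < K2 = 850; K2/α21 = 850/0.3 = 2830 > K1 = 390.
Since the inequalities point opposite ways, species 2 can invade but species 1 cannot.

species 2 excludes species 1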